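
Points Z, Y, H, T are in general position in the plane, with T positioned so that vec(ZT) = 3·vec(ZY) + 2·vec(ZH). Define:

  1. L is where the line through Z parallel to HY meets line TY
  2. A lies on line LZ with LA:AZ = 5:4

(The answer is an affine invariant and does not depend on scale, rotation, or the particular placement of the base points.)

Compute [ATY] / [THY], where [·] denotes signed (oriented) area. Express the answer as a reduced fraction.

Work in coordinates with Z = (0, 0), Y = (1, 0), H = (0, 1), T = (3, 2).
1. L is where the line through Z parallel to HY meets line TY ⇒ L = (1/2, -1/2)
2. A lies on line LZ with LA:AZ = 5:4 ⇒ A = (2/9, -2/9)
2·[ATY] = -10/9, 2·[THY] = 4
[ATY]:[THY] = -10/9:4 = -5/18

[ATY]:[THY] = -5/18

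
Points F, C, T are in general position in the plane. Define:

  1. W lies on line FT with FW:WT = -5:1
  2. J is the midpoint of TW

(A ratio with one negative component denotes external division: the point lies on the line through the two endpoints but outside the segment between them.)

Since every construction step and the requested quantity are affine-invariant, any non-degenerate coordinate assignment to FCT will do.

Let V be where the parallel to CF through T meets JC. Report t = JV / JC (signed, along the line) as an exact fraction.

Assign F = (0, 0), C = (1, 0), T = (0, 1) — the answer is frame-independent, so this choice is without loss of generality.
1. W lies on line FT with FW:WT = -5:1 ⇒ W = (0, 5/4)
2. J is the midpoint of TW ⇒ J = (0, 9/8)
through T parallel to CF: direction (-1, 0); meets JC at V = (1/9, 1)
V = J + t·(C−J) with t = 1/9

t = 1/9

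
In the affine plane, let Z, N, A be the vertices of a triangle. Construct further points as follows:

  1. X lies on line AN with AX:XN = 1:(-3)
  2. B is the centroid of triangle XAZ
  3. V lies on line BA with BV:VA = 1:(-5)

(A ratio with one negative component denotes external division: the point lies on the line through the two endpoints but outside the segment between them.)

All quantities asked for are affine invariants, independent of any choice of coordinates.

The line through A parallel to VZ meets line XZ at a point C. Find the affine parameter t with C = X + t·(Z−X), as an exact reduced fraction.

t = 7/2

Assign Z = (0, 0), N = (1, 0), A = (0, 1) — the answer is frame-independent, so this choice is without loss of generality.
1. X lies on line AN with AX:XN = 1:(-3) ⇒ X = (-1/2, 3/2)
2. B is the centroid of triangle XAZ ⇒ B = (-1/6, 5/6)
3. V lies on line BA with BV:VA = 1:(-5) ⇒ V = (-5/24, 19/24)
through A parallel to VZ: direction (5/24, -19/24); meets XZ at C = (5/4, -15/4)
C = X + t·(Z−X) with t = 7/2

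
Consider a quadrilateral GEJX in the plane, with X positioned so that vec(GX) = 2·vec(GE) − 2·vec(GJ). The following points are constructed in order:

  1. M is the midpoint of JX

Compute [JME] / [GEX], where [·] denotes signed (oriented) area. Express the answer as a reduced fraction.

Work in coordinates with G = (0, 0), E = (1, 0), J = (0, 1), X = (2, -2).
1. M is the midpoint of JX ⇒ M = (1, -1/2)
2·[JME] = 1/2, 2·[GEX] = -2
[JME]:[GEX] = 1/2:-2 = -1/4

[JME]:[GEX] = -1/4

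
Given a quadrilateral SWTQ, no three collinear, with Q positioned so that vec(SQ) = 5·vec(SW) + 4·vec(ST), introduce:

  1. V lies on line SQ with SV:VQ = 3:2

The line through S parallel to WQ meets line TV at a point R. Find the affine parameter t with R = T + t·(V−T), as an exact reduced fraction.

t = 5/8

Assign S = (0, 0), W = (1, 0), T = (0, 1), Q = (5, 4) — the answer is frame-independent, so this choice is without loss of generality.
1. V lies on line SQ with SV:VQ = 3:2 ⇒ V = (3, 12/5)
through S parallel to WQ: direction (4, 4); meets TV at R = (15/8, 15/8)
R = T + t·(V−T) with t = 5/8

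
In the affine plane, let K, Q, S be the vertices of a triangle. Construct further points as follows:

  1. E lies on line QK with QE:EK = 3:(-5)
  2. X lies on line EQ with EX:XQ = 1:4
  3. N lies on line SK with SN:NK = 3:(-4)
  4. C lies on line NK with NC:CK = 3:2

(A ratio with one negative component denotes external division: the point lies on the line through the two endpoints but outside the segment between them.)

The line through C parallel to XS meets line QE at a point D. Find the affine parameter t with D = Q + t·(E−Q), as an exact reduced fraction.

Work in coordinates with K = (0, 0), Q = (1, 0), S = (0, 1).
1. E lies on line QK with QE:EK = 3:(-5) ⇒ E = (5/2, 0)
2. X lies on line EQ with EX:XQ = 1:4 ⇒ X = (11/5, 0)
3. N lies on line SK with SN:NK = 3:(-4) ⇒ N = (0, 4)
4. C lies on line NK with NC:CK = 3:2 ⇒ C = (0, 8/5)
through C parallel to XS: direction (-11/5, 1); meets QE at D = (88/25, 0)
D = Q + t·(E−Q) with t = 42/25

t = 42/25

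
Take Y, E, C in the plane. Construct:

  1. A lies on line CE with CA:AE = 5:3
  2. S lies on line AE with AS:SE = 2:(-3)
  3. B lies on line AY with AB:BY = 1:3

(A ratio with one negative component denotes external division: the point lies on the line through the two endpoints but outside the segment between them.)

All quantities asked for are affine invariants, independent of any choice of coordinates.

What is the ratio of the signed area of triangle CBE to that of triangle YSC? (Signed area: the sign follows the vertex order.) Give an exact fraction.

[CBE]:[YSC] = -2

Work in coordinates with Y = (0, 0), E = (1, 0), C = (0, 1).
1. A lies on line CE with CA:AE = 5:3 ⇒ A = (5/8, 3/8)
2. S lies on line AE with AS:SE = 2:(-3) ⇒ S = (-1/8, 9/8)
3. B lies on line AY with AB:BY = 1:3 ⇒ B = (15/32, 9/32)
2·[CBE] = 1/4, 2·[YSC] = -1/8
[CBE]:[YSC] = 1/4:-1/8 = -2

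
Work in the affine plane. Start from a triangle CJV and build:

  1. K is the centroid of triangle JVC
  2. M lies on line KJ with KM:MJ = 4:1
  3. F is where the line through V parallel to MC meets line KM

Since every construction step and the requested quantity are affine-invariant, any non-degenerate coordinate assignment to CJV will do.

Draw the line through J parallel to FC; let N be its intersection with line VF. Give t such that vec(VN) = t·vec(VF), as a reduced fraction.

t = -1/13

Choose coordinates C = (0, 0), J = (1, 0), V = (0, 1).
1. K is the centroid of triangle JVC ⇒ K = (1/3, 1/3)
2. M lies on line KJ with KM:MJ = 4:1 ⇒ M = (13/15, 1/15)
3. F is where the line through V parallel to MC meets line KM ⇒ F = (-13/15, 14/15)
through J parallel to FC: direction (13/15, -14/15); meets VF at N = (1/15, 196/195)
N = V + t·(F−V) with t = -1/13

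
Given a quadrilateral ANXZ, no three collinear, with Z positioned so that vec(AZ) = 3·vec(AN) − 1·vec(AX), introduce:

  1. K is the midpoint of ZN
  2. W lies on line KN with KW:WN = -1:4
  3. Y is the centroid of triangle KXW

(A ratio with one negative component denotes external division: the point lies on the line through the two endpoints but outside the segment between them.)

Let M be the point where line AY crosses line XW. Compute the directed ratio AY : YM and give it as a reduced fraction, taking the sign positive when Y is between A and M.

AY:YM = 41

Choose coordinates A = (0, 0), N = (1, 0), X = (0, 1), Z = (3, -1).
1. K is the midpoint of ZN ⇒ K = (2, -1/2)
2. W lies on line KN with KW:WN = -1:4 ⇒ W = (7/3, -2/3)
3. Y is the centroid of triangle KXW ⇒ Y = (13/9, -1/18)
line AY meets XW at M = (182/123, -7/123)
Y = A + t·(M−A) with t = 41/42, so AY:YM = 41/42:1/42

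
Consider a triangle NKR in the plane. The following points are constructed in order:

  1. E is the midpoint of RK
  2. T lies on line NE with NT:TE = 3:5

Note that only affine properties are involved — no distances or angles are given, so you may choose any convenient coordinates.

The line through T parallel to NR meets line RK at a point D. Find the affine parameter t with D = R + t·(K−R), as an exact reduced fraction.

Work in coordinates with N = (0, 0), K = (1, 0), R = (0, 1).
1. E is the midpoint of RK ⇒ E = (1/2, 1/2)
2. T lies on line NE with NT:TE = 3:5 ⇒ T = (3/16, 3/16)
through T parallel to NR: direction (0, 1); meets RK at D = (3/16, 13/16)
D = R + t·(K−R) with t = 3/16

t = 3/16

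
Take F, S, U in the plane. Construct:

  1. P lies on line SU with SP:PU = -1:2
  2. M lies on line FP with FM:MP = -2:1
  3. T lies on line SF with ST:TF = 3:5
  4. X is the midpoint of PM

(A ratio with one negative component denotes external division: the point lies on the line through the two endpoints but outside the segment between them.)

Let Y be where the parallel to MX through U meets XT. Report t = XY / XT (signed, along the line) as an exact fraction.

t = 16/5

Choose coordinates F = (0, 0), S = (1, 0), U = (0, 1).
1. P lies on line SU with SP:PU = -1:2 ⇒ P = (2, -1)
2. M lies on line FP with FM:MP = -2:1 ⇒ M = (4, -2)
3. T lies on line SF with ST:TF = 3:5 ⇒ T = (5/8, 0)
4. X is the midpoint of PM ⇒ X = (3, -3/2)
through U parallel to MX: direction (-1, 1/2); meets XT at Y = (-23/5, 33/10)
Y = X + t·(T−X) with t = 16/5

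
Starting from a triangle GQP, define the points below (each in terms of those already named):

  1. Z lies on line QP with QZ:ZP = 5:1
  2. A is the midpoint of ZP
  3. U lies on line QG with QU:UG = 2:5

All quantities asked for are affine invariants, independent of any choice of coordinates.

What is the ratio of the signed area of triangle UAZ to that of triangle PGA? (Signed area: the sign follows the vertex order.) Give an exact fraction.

Choose coordinates G = (0, 0), Q = (1, 0), P = (0, 1).
1. Z lies on line QP with QZ:ZP = 5:1 ⇒ Z = (1/6, 5/6)
2. A is the midpoint of ZP ⇒ A = (1/12, 11/12)
3. U lies on line QG with QU:UG = 2:5 ⇒ U = (5/7, 0)
2·[UAZ] = -1/42, 2·[PGA] = 1/12
[UAZ]:[PGA] = -1/42:1/12 = -2/7

[UAZ]:[PGA] = -2/7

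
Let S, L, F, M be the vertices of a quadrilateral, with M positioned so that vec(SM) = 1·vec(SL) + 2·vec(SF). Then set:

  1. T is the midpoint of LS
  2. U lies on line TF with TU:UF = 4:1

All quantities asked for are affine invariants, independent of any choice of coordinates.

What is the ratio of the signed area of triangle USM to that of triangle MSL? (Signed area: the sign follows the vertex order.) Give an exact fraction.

[USM]:[MSL] = 3/10

Choose coordinates S = (0, 0), L = (1, 0), F = (0, 1), M = (1, 2).
1. T is the midpoint of LS ⇒ T = (1/2, 0)
2. U lies on line TF with TU:UF = 4:1 ⇒ U = (1/10, 4/5)
2·[USM] = 3/5, 2·[MSL] = 2
[USM]:[MSL] = 3/5:2 = 3/10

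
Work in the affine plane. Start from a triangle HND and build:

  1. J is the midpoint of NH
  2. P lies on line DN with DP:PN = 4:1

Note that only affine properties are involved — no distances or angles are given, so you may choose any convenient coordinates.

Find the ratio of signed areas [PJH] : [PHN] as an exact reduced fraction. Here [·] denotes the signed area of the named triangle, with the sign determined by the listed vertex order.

[PJH]:[PHN] = -1/2

Choose coordinates H = (0, 0), N = (1, 0), D = (0, 1).
1. J is the midpoint of NH ⇒ J = (1/2, 0)
2. P lies on line DN with DP:PN = 4:1 ⇒ P = (4/5, 1/5)
2·[PJH] = -1/10, 2·[PHN] = 1/5
[PJH]:[PHN] = -1/10:1/5 = -1/2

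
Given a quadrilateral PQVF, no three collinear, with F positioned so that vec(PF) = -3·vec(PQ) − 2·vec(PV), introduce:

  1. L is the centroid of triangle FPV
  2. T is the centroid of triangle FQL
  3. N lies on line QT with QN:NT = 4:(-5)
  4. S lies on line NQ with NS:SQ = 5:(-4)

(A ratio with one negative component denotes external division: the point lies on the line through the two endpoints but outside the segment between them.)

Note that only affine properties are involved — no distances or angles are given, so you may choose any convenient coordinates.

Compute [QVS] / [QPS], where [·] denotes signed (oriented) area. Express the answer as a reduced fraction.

[QVS]:[QPS] = 25/7

Assign P = (0, 0), Q = (1, 0), V = (0, 1), F = (-3, -2) — the answer is frame-independent, so this choice is without loss of generality.
1. L is the centroid of triangle FPV ⇒ L = (-1, -1/3)
2. T is the centroid of triangle FQL ⇒ T = (-1, -7/9)
3. N lies on line QT with QN:NT = 4:(-5) ⇒ N = (9, 28/9)
4. S lies on line NQ with NS:SQ = 5:(-4) ⇒ S = (-31, -112/9)
2·[QVS] = 400/9, 2·[QPS] = 112/9
[QVS]:[QPS] = 400/9:112/9 = 25/7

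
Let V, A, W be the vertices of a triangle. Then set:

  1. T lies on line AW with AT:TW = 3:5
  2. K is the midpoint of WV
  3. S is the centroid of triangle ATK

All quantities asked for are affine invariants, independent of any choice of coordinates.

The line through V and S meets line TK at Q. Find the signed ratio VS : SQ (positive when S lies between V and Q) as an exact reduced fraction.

Choose coordinates V = (0, 0), A = (1, 0), W = (0, 1).
1. T lies on line AW with AT:TW = 3:5 ⇒ T = (5/8, 3/8)
2. K is the midpoint of WV ⇒ K = (0, 1/2)
3. S is the centroid of triangle ATK ⇒ S = (13/24, 7/24)
line VS meets TK at Q = (65/96, 35/96)
S = V + t·(Q−V) with t = 4/5, so VS:SQ = 4/5:1/5

VS:SQ = 4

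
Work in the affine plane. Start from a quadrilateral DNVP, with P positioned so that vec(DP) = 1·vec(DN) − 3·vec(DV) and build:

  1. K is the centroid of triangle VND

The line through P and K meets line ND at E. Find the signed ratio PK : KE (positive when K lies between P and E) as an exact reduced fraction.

PK:KE = -10

Choose coordinates D = (0, 0), N = (1, 0), V = (0, 1), P = (1, -3).
1. K is the centroid of triangle VND ⇒ K = (1/3, 1/3)
line PK meets ND at E = (2/5, 0)
K = P + t·(E−P) with t = 10/9, so PK:KE = 10/9:-1/9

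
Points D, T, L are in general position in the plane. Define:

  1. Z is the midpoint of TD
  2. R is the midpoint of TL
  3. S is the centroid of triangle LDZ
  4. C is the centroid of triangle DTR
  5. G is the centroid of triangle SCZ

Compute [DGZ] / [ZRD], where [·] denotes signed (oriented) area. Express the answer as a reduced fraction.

[DGZ]:[ZRD] = -1/3

Work in coordinates with D = (0, 0), T = (1, 0), L = (0, 1).
1. Z is the midpoint of TD ⇒ Z = (1/2, 0)
2. R is the midpoint of TL ⇒ R = (1/2, 1/2)
3. S is the centroid of triangle LDZ ⇒ S = (1/6, 1/3)
4. C is the centroid of triangle DTR ⇒ C = (1/2, 1/6)
5. G is the centroid of triangle SCZ ⇒ G = (7/18, 1/6)
2·[DGZ] = -1/12, 2·[ZRD] = 1/4
[DGZ]:[ZRD] = -1/12:1/4 = -1/3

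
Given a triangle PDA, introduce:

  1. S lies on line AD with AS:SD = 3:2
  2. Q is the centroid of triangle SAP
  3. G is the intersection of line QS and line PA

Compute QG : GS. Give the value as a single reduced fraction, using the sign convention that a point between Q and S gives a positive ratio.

QG:GS = -1/3

Work in coordinates with P = (0, 0), D = (1, 0), A = (0, 1).
1. S lies on line AD with AS:SD = 3:2 ⇒ S = (3/5, 2/5)
2. Q is the centroid of triangle SAP ⇒ Q = (1/5, 7/15)
3. G is the intersection of line QS and line PA ⇒ G = (0, 1/2)
G = Q + t·(S−Q) with t = -1/2, so QG:GS = t:(1−t) = -1/2:3/2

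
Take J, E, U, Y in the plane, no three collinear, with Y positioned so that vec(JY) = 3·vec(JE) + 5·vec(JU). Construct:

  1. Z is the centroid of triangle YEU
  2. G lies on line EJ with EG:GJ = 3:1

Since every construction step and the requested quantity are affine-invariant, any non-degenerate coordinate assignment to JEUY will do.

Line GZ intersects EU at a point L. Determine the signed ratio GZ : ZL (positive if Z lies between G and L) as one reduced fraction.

GZ:ZL = -37/28

Assign J = (0, 0), E = (1, 0), U = (0, 1), Y = (3, 5) — the answer is frame-independent, so this choice is without loss of generality.
1. Z is the centroid of triangle YEU ⇒ Z = (4/3, 2)
2. G lies on line EJ with EG:GJ = 3:1 ⇒ G = (1/4, 0)
line GZ meets EU at L = (19/37, 18/37)
Z = G + t·(L−G) with t = 37/9, so GZ:ZL = 37/9:-28/9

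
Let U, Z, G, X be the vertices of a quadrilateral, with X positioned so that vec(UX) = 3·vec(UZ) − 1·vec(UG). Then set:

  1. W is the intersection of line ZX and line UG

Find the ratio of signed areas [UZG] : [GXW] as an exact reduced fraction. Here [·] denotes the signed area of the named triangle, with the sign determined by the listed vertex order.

[UZG]:[GXW] = -2/3

Choose coordinates U = (0, 0), Z = (1, 0), G = (0, 1), X = (3, -1).
1. W is the intersection of line ZX and line UG ⇒ W = (0, 1/2)
2·[UZG] = 1, 2·[GXW] = -3/2
[UZG]:[GXW] = 1:-3/2 = -2/3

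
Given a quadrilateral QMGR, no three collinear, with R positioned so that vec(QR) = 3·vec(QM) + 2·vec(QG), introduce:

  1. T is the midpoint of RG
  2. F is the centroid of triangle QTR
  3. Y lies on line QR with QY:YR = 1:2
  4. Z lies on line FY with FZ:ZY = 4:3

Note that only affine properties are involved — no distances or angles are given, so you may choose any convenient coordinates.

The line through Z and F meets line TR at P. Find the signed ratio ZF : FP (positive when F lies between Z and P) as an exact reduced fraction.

ZF:FP = 4/7

Choose coordinates Q = (0, 0), M = (1, 0), G = (0, 1), R = (3, 2).
1. T is the midpoint of RG ⇒ T = (3/2, 3/2)
2. F is the centroid of triangle QTR ⇒ F = (3/2, 7/6)
3. Y lies on line QR with QY:YR = 1:2 ⇒ Y = (1, 2/3)
4. Z lies on line FY with FZ:ZY = 4:3 ⇒ Z = (17/14, 37/42)
line ZF meets TR at P = (2, 5/3)
F = Z + t·(P−Z) with t = 4/11, so ZF:FP = 4/11:7/11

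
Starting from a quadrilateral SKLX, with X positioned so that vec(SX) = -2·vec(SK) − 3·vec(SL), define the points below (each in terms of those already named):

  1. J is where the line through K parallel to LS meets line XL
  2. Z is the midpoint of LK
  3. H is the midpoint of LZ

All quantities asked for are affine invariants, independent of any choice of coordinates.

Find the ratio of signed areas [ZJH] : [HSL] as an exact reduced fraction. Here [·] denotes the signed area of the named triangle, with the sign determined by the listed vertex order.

Set S = (0, 0), K = (1, 0), L = (0, 1), X = (-2, -3); any affine frame gives the same invariant.
1. J is where the line through K parallel to LS meets line XL ⇒ J = (1, 3)
2. Z is the midpoint of LK ⇒ Z = (1/2, 1/2)
3. H is the midpoint of LZ ⇒ H = (1/4, 3/4)
2·[ZJH] = 3/4, 2·[HSL] = -1/4
[ZJH]:[HSL] = 3/4:-1/4 = -3

[ZJH]:[HSL] = -3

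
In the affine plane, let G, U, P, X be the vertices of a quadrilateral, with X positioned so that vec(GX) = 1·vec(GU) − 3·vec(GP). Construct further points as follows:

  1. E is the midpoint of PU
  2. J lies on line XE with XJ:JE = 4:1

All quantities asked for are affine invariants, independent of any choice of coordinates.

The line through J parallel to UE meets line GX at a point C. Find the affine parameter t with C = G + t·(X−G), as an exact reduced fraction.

Work in coordinates with G = (0, 0), U = (1, 0), P = (0, 1), X = (1, -3).
1. E is the midpoint of PU ⇒ E = (1/2, 1/2)
2. J lies on line XE with XJ:JE = 4:1 ⇒ J = (3/5, -1/5)
through J parallel to UE: direction (-1/2, 1/2); meets GX at C = (-1/5, 3/5)
C = G + t·(X−G) with t = -1/5

t = -1/5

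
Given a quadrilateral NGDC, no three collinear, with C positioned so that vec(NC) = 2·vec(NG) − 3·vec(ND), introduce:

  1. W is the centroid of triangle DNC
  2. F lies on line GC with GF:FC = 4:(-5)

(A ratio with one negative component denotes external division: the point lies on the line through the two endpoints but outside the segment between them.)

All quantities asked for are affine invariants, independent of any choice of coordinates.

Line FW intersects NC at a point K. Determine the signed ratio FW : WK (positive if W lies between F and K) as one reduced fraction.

Set N = (0, 0), G = (1, 0), D = (0, 1), C = (2, -3); any affine frame gives the same invariant.
1. W is the centroid of triangle DNC ⇒ W = (2/3, -2/3)
2. F lies on line GC with GF:FC = 4:(-5) ⇒ F = (-3, 12)
line FW meets NC at K = (36/43, -54/43)
W = F + t·(K−F) with t = 43/45, so FW:WK = 43/45:2/45

FW:WK = 43/2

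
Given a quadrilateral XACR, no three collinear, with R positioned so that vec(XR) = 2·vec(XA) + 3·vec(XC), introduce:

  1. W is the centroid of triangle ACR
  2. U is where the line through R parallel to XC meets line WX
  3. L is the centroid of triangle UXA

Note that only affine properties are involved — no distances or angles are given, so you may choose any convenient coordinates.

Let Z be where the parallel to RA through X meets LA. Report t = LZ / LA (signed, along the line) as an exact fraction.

Assign X = (0, 0), A = (1, 0), C = (0, 1), R = (2, 3) — the answer is frame-independent, so this choice is without loss of generality.
1. W is the centroid of triangle ACR ⇒ W = (1, 4/3)
2. U is where the line through R parallel to XC meets line WX ⇒ U = (2, 8/3)
3. L is the centroid of triangle UXA ⇒ L = (1, 8/9)
through X parallel to RA: direction (-1, -3); meets LA at Z = (1, 3)
Z = L + t·(A−L) with t = -19/8

t = -19/8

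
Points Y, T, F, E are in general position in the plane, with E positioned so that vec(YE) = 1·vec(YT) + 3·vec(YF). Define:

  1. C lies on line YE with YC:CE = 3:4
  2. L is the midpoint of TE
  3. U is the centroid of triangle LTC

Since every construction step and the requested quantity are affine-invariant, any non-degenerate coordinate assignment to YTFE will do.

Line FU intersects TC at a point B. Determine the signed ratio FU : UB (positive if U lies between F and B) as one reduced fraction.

FU:UB = -7/2

Set Y = (0, 0), T = (1, 0), F = (0, 1), E = (1, 3); any affine frame gives the same invariant.
1. C lies on line YE with YC:CE = 3:4 ⇒ C = (3/7, 9/7)
2. L is the midpoint of TE ⇒ L = (1, 3/2)
3. U is the centroid of triangle LTC ⇒ U = (17/21, 13/14)
line FU meets TC at B = (85/147, 93/98)
U = F + t·(B−F) with t = 7/5, so FU:UB = 7/5:-2/5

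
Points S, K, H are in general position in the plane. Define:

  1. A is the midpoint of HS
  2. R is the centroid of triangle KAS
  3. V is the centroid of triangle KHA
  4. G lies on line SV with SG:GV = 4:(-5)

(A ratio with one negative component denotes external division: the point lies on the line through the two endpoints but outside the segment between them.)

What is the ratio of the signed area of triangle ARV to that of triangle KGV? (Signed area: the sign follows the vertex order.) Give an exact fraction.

[ARV]:[KGV] = -2/45

Set S = (0, 0), K = (1, 0), H = (0, 1); any affine frame gives the same invariant.
1. A is the midpoint of HS ⇒ A = (0, 1/2)
2. R is the centroid of triangle KAS ⇒ R = (1/3, 1/6)
3. V is the centroid of triangle KHA ⇒ V = (1/3, 1/2)
4. G lies on line SV with SG:GV = 4:(-5) ⇒ G = (-4/3, -2)
2·[ARV] = 1/9, 2·[KGV] = -5/2
[ARV]:[KGV] = 1/9:-5/2 = -2/45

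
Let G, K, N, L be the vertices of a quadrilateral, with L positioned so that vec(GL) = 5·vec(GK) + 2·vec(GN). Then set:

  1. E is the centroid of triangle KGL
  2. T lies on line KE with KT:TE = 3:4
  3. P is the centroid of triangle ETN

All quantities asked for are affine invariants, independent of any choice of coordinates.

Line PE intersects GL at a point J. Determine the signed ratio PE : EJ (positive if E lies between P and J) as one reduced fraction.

PE:EJ = -103/42

Choose coordinates G = (0, 0), K = (1, 0), N = (0, 1), L = (5, 2).
1. E is the centroid of triangle KGL ⇒ E = (2, 2/3)
2. T lies on line KE with KT:TE = 3:4 ⇒ T = (10/7, 2/7)
3. P is the centroid of triangle ETN ⇒ P = (8/7, 41/63)
line PE meets GL at J = (170/103, 68/103)
E = P + t·(J−P) with t = 103/61, so PE:EJ = 103/61:-42/61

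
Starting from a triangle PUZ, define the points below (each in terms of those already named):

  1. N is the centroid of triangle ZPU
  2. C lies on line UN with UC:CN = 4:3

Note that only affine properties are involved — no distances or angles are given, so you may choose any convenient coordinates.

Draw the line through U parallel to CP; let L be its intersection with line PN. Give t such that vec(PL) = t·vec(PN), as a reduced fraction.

t = -4/3

Assign P = (0, 0), U = (1, 0), Z = (0, 1) — the answer is frame-independent, so this choice is without loss of generality.
1. N is the centroid of triangle ZPU ⇒ N = (1/3, 1/3)
2. C lies on line UN with UC:CN = 4:3 ⇒ C = (13/21, 4/21)
through U parallel to CP: direction (-13/21, -4/21); meets PN at L = (-4/9, -4/9)
L = P + t·(N−P) with t = -4/3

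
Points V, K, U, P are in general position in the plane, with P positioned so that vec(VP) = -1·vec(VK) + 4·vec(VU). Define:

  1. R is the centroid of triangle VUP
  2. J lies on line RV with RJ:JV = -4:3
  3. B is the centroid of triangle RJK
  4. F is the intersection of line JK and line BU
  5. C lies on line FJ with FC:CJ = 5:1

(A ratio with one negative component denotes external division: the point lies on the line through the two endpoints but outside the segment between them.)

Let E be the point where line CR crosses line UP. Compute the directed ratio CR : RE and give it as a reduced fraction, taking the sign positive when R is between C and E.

CR:RE = 69/10

Work in coordinates with V = (0, 0), K = (1, 0), U = (0, 1), P = (-1, 4).
1. R is the centroid of triangle VUP ⇒ R = (-1/3, 5/3)
2. J lies on line RV with RJ:JV = -4:3 ⇒ J = (1, -5)
3. B is the centroid of triangle RJK ⇒ B = (5/9, -10/9)
4. F is the intersection of line JK and line BU ⇒ F = (1, -14/5)
5. C lies on line FJ with FC:CJ = 5:1 ⇒ C = (1, -139/30)
line CR meets UP at E = (-109/207, 178/69)
R = C + t·(E−C) with t = 69/79, so CR:RE = 69/79:10/79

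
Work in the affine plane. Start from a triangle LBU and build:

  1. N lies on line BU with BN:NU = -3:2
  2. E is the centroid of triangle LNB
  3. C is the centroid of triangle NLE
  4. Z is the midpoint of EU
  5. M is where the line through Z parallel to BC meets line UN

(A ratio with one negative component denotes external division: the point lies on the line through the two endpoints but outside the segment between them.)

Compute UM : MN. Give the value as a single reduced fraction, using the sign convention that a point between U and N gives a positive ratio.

Assign L = (0, 0), B = (1, 0), U = (0, 1) — the answer is frame-independent, so this choice is without loss of generality.
1. N lies on line BU with BN:NU = -3:2 ⇒ N = (-2, 3)
2. E is the centroid of triangle LNB ⇒ E = (-1/3, 1)
3. C is the centroid of triangle NLE ⇒ C = (-7/9, 4/3)
4. Z is the midpoint of EU ⇒ Z = (-1/6, 1)
5. M is where the line through Z parallel to BC meets line UN ⇒ M = (1/2, 1/2)
M = U + t·(N−U) with t = -1/4, so UM:MN = t:(1−t) = -1/4:5/4

UM:MN = -1/5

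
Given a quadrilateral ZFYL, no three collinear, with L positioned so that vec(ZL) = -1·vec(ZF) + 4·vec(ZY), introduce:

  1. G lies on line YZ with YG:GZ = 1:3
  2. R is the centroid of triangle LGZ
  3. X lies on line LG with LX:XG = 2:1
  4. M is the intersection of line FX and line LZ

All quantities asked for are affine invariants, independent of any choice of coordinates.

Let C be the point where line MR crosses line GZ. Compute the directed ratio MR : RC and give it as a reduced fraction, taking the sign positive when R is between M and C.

MR:RC = 4/7

Set Z = (0, 0), F = (1, 0), Y = (0, 1), L = (-1, 4); any affine frame gives the same invariant.
1. G lies on line YZ with YG:GZ = 1:3 ⇒ G = (0, 3/4)
2. R is the centroid of triangle LGZ ⇒ R = (-1/3, 19/12)
3. X lies on line LG with LX:XG = 2:1 ⇒ X = (-1/3, 11/6)
4. M is the intersection of line FX and line LZ ⇒ M = (-11/21, 44/21)
line MR meets GZ at C = (0, 11/16)
R = M + t·(C−M) with t = 4/11, so MR:RC = 4/11:7/11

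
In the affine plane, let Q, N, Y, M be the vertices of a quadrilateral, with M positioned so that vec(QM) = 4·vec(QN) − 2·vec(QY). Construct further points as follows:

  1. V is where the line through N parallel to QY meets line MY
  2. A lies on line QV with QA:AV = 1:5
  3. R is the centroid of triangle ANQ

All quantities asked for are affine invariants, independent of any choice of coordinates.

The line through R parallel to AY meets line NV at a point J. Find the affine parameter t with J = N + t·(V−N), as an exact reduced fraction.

t = -14

Choose coordinates Q = (0, 0), N = (1, 0), Y = (0, 1), M = (4, -2).
1. V is where the line through N parallel to QY meets line MY ⇒ V = (1, 1/4)
2. A lies on line QV with QA:AV = 1:5 ⇒ A = (1/6, 1/24)
3. R is the centroid of triangle ANQ ⇒ R = (7/18, 1/72)
through R parallel to AY: direction (-1/6, 23/24); meets NV at J = (1, -7/2)
J = N + t·(V−N) with t = -14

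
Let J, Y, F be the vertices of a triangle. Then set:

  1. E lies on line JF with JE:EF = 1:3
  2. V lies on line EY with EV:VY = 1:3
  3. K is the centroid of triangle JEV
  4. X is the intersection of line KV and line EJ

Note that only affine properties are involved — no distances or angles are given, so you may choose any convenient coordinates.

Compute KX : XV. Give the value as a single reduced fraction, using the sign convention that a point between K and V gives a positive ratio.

KX:XV = -1/3

Assign J = (0, 0), Y = (1, 0), F = (0, 1) — the answer is frame-independent, so this choice is without loss of generality.
1. E lies on line JF with JE:EF = 1:3 ⇒ E = (0, 1/4)
2. V lies on line EY with EV:VY = 1:3 ⇒ V = (1/4, 3/16)
3. K is the centroid of triangle JEV ⇒ K = (1/12, 7/48)
4. X is the intersection of line KV and line EJ ⇒ X = (0, 1/8)
X = K + t·(V−K) with t = -1/2, so KX:XV = t:(1−t) = -1/2:3/2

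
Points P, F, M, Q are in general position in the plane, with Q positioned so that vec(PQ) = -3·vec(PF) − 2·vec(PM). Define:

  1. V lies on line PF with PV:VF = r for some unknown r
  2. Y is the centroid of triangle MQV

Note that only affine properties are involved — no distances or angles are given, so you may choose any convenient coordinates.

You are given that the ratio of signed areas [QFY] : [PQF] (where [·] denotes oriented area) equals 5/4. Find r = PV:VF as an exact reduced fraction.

r = 1/3

Set P = (0, 0), F = (1, 0), M = (0, 1), Q = (-3, -2); any affine frame gives the same invariant.
1. With PV:VF = r, write λ = r/(r+1) so V = P + λ·(F−P); V is affine-linear in λ
2. Y is the centroid of triangle MQV ⇒ Y is an affine combination of earlier points and hence also affine-linear in λ
Every point depending on V is an affine combination of V and λ-independent points, so each such coordinate is linear in λ; the λ² term in each signed area is a multiple of (F−P)×(F−P) = 0, so 2·[QFY] and 2·[PQF] are each linear in λ. Evaluating at λ=0 and λ=1:
  2·[QFY] = -2/3·λ + 8/3,   2·[PQF] = 2
So [QFY]:[PQF] = (-2/3·λ + 8/3) / (2). Setting this equal to 5/4:
  -2/3·λ + 8/3 = 5/4·(2)  ⇒  λ = 1/4
Then r = λ/(1−λ) = (1/4)/(3/4) = 1/3. Check: with r = 1/3, V = (1/4, 0) and [QFY]:[PQF] = 5/4 as required.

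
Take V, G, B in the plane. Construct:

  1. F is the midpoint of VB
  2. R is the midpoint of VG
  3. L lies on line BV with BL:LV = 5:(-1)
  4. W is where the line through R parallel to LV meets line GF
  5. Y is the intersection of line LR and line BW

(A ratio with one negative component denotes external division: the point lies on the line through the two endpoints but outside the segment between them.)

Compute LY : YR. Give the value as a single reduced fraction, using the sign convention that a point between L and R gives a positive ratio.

Assign V = (0, 0), G = (1, 0), B = (0, 1) — the answer is frame-independent, so this choice is without loss of generality.
1. F is the midpoint of VB ⇒ F = (0, 1/2)
2. R is the midpoint of VG ⇒ R = (1/2, 0)
3. L lies on line BV with BL:LV = 5:(-1) ⇒ L = (0, -1/4)
4. W is where the line through R parallel to LV meets line GF ⇒ W = (1/2, 1/4)
5. Y is the intersection of line LR and line BW ⇒ Y = (5/8, 1/16)
Y = L + t·(R−L) with t = 5/4, so LY:YR = t:(1−t) = 5/4:-1/4

LY:YR = -5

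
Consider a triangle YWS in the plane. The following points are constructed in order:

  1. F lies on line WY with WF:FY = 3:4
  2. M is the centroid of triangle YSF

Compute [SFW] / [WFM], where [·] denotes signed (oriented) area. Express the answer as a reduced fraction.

[SFW]:[WFM] = -3

Set Y = (0, 0), W = (1, 0), S = (0, 1); any affine frame gives the same invariant.
1. F lies on line WY with WF:FY = 3:4 ⇒ F = (4/7, 0)
2. M is the centroid of triangle YSF ⇒ M = (4/21, 1/3)
2·[SFW] = 3/7, 2·[WFM] = -1/7
[SFW]:[WFM] = 3/7:-1/7 = -3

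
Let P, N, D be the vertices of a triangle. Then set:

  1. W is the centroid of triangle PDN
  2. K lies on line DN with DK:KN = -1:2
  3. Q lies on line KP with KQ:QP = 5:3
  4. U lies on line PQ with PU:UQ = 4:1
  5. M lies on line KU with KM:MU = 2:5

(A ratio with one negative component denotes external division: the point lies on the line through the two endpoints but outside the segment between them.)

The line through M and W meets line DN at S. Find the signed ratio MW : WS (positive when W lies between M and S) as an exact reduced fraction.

MW:WS = -2/5

Assign P = (0, 0), N = (1, 0), D = (0, 1) — the answer is frame-independent, so this choice is without loss of generality.
1. W is the centroid of triangle PDN ⇒ W = (1/3, 1/3)
2. K lies on line DN with DK:KN = -1:2 ⇒ K = (-1, 2)
3. Q lies on line KP with KQ:QP = 5:3 ⇒ Q = (-3/8, 3/4)
4. U lies on line PQ with PU:UQ = 4:1 ⇒ U = (-3/10, 3/5)
5. M lies on line KU with KM:MU = 2:5 ⇒ M = (-4/5, 8/5)
line MW meets DN at S = (-5/2, 7/2)
W = M + t·(S−M) with t = -2/3, so MW:WS = -2/3:5/3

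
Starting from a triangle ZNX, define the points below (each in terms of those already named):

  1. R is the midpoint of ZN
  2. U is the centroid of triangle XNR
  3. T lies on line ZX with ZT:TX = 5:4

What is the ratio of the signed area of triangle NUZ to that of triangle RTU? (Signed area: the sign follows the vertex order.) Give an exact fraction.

[NUZ]:[RTU] = -2

Work in coordinates with Z = (0, 0), N = (1, 0), X = (0, 1).
1. R is the midpoint of ZN ⇒ R = (1/2, 0)
2. U is the centroid of triangle XNR ⇒ U = (1/2, 1/3)
3. T lies on line ZX with ZT:TX = 5:4 ⇒ T = (0, 5/9)
2·[NUZ] = 1/3, 2·[RTU] = -1/6
[NUZ]:[RTU] = 1/3:-1/6 = -2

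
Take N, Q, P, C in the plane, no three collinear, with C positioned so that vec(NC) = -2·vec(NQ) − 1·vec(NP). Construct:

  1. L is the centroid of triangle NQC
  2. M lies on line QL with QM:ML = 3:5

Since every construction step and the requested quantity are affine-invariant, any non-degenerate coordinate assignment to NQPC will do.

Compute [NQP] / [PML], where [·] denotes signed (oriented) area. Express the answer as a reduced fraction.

Work in coordinates with N = (0, 0), Q = (1, 0), P = (0, 1), C = (-2, -1).
1. L is the centroid of triangle NQC ⇒ L = (-1/3, -1/3)
2. M lies on line QL with QM:ML = 3:5 ⇒ M = (1/2, -1/8)
2·[NQP] = 1, 2·[PML] = -25/24
[NQP]:[PML] = 1:-25/24 = -24/25

[NQP]:[PML] = -24/25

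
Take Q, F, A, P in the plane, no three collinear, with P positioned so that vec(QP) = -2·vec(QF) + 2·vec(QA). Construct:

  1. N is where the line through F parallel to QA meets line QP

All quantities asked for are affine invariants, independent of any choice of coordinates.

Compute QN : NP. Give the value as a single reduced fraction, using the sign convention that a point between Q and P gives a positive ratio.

QN:NP = -1/3

Choose coordinates Q = (0, 0), F = (1, 0), A = (0, 1), P = (-2, 2).
1. N is where the line through F parallel to QA meets line QP ⇒ N = (1, -1)
N = Q + t·(P−Q) with t = -1/2, so QN:NP = t:(1−t) = -1/2:3/2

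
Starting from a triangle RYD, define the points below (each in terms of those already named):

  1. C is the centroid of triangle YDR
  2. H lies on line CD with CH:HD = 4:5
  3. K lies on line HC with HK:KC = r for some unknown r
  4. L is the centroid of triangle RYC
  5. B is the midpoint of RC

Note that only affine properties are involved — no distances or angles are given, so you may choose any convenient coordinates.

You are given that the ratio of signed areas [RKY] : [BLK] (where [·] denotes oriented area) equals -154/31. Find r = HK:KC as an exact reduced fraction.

r = 1/4

Work in coordinates with R = (0, 0), Y = (1, 0), D = (0, 1).
1. C is the centroid of triangle YDR ⇒ C = (1/3, 1/3)
2. H lies on line CD with CH:HD = 4:5 ⇒ H = (5/27, 17/27)
3. With HK:KC = r, write λ = r/(r+1) so K = H + λ·(C−H); K is affine-linear in λ
4. L is the centroid of triangle RYC ⇒ L = (4/9, 1/9)
5. B is the midpoint of RC ⇒ B = (1/6, 1/6)
Every point depending on K is an affine combination of K and λ-independent points, so each such coordinate is linear in λ; the λ² term in each signed area is a multiple of (C−H)×(C−H) = 0, so 2·[RKY] and 2·[BLK] are each linear in λ. Evaluating at λ=0 and λ=1:
  2·[RKY] = 8/27·λ − 17/27,   2·[BLK] = -2/27·λ + 7/54
So [RKY]:[BLK] = (8/27·λ − 17/27) / (-2/27·λ + 7/54). Setting this equal to -154/31:
  8/27·λ − 17/27 = -154/31·(-2/27·λ + 7/54)  ⇒  λ = 1/5
Then r = λ/(1−λ) = (1/5)/(4/5) = 1/4. Check: with r = 1/4, K = (29/135, 77/135) and [RKY]:[BLK] = -154/31 as required.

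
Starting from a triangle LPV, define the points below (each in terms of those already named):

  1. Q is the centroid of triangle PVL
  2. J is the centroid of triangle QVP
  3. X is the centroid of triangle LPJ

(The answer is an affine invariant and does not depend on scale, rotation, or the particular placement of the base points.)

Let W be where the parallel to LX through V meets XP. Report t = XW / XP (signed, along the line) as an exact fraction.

Assign L = (0, 0), P = (1, 0), V = (0, 1) — the answer is frame-independent, so this choice is without loss of generality.
1. Q is the centroid of triangle PVL ⇒ Q = (1/3, 1/3)
2. J is the centroid of triangle QVP ⇒ J = (4/9, 4/9)
3. X is the centroid of triangle LPJ ⇒ X = (13/27, 4/27)
through V parallel to LX: direction (13/27, 4/27); meets XP at W = (-65/54, 17/27)
W = X + t·(P−X) with t = -13/4

t = -13/4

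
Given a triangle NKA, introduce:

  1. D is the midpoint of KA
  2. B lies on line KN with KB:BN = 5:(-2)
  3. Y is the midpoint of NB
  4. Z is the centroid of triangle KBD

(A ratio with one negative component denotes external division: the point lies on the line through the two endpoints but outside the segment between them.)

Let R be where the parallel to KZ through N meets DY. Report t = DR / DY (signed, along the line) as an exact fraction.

Work in coordinates with N = (0, 0), K = (1, 0), A = (0, 1).
1. D is the midpoint of KA ⇒ D = (1/2, 1/2)
2. B lies on line KN with KB:BN = 5:(-2) ⇒ B = (-2/3, 0)
3. Y is the midpoint of NB ⇒ Y = (-1/3, 0)
4. Z is the centroid of triangle KBD ⇒ Z = (5/18, 1/6)
through N parallel to KZ: direction (-13/18, 1/6); meets DY at R = (-13/54, 1/18)
R = D + t·(Y−D) with t = 8/9

t = 8/9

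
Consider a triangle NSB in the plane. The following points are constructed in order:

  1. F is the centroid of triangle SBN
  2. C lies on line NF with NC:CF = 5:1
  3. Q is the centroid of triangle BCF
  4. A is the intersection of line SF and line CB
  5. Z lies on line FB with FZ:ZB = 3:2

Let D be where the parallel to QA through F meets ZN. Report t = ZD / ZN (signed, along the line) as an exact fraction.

t = -11/29

Work in coordinates with N = (0, 0), S = (1, 0), B = (0, 1).
1. F is the centroid of triangle SBN ⇒ F = (1/3, 1/3)
2. C lies on line NF with NC:CF = 5:1 ⇒ C = (5/18, 5/18)
3. Q is the centroid of triangle BCF ⇒ Q = (11/54, 29/54)
4. A is the intersection of line SF and line CB ⇒ A = (5/21, 8/21)
5. Z lies on line FB with FZ:ZB = 3:2 ⇒ Z = (2/15, 11/15)
through F parallel to QA: direction (13/378, -59/378); meets ZN at D = (16/87, 88/87)
D = Z + t·(N−Z) with t = -11/29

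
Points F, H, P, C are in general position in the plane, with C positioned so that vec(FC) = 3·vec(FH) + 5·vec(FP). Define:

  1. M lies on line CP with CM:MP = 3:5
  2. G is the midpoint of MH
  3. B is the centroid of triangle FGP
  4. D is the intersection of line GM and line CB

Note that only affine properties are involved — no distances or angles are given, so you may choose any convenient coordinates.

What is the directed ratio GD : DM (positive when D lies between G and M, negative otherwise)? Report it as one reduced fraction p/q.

Choose coordinates F = (0, 0), H = (1, 0), P = (0, 1), C = (3, 5).
1. M lies on line CP with CM:MP = 3:5 ⇒ M = (15/8, 7/2)
2. G is the midpoint of MH ⇒ G = (23/16, 7/4)
3. B is the centroid of triangle FGP ⇒ B = (23/48, 11/12)
4. D is the intersection of line GM and line CB ⇒ D = (167/96, 71/24)
D = G + t·(M−G) with t = 29/42, so GD:DM = t:(1−t) = 29/42:13/42

GD:DM = 29/13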